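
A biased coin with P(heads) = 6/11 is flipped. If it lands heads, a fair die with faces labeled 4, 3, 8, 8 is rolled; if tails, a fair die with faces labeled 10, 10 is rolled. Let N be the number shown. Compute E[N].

169/22

E[N | heads] = (4+3+8+8)/4 = 23/4.
E[N | tails] = (10+10)/2 = 10.
E[N] = (6/11)·(23/4) + (5/11)·(10) = 169/22.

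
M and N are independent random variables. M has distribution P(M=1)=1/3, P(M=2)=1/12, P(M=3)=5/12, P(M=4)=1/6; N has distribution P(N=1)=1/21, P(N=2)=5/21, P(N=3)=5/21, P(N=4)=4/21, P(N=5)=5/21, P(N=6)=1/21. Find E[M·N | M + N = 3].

2

P(M + N = 3) = 1/12.
Summing MN·P(x,y) over outcomes with M + N = 3 gives 1/6.
E[M·N | M + N = 3] = (1/6) / (1/12) = 2.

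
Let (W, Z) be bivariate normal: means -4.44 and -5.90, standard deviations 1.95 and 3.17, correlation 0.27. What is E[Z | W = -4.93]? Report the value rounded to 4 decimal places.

-6.1151

The regression of Z on W has slope ρ·σ_Z/σ_W and passes through (μ_W, μ_Z).
E[Z | W=-4.93] = -5.90 + (0.27)·(3.17/1.95)·(-4.93 − (-4.44)) = -5.90 + (0.43892)·(-0.49) = -6.1151.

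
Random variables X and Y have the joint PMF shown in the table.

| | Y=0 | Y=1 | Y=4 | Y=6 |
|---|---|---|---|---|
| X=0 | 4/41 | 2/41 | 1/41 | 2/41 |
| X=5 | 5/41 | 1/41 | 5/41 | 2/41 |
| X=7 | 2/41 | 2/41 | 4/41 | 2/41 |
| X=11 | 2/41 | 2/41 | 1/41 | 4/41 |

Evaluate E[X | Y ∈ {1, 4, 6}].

P(Y ∈ {1, 4, 6}) = 28/41.
Summing X·P(X=x,Y=y) over the conditioning event gives 173/41.
E[X | Y ∈ {1, 4, 6}] = (173/41) / (28/41) = 173/28.

173/28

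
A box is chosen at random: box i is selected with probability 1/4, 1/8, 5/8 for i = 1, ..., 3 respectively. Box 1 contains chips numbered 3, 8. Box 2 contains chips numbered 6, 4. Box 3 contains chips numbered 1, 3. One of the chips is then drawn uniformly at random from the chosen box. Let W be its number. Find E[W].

13/4

E[W | box 1] = (3+8)/2 = 11/2.
E[W | box 2] = (6+4)/2 = 5.
E[W | box 3] = (1+3)/2 = 2.
E[W] = (1/4)·(11/2) + (1/8)·(5) + (5/8)·(2) = 13/4.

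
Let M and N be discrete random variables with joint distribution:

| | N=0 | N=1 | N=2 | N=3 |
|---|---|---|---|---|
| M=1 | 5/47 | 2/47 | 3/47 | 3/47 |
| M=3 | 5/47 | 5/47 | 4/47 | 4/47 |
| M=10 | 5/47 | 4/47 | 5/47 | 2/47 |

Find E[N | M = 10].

P(M = 10) = 16/47.
Σ N·P over the event = 0·(5/47) + 1·(4/47) + 2·(5/47) + 3·(2/47) = 20/47.
E[N | M = 10] = (20/47) / (16/47) = 5/4.

5/4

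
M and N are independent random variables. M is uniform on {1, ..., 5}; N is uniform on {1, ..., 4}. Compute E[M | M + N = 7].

P(M + N = 7) = 3/20.
Summing M·P(x,y) over outcomes with M + N = 7 gives 3/5.
E[M | M + N = 7] = (3/5) / (3/20) = 4.

4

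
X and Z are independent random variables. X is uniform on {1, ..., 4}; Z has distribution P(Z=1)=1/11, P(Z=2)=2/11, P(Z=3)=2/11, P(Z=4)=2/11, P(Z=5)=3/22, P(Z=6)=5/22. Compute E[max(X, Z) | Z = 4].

P(Z = 4) = 2/11.
Summing max(X,Z)·P(x,y) over outcomes with Z = 4 gives 8/11.
E[max(X, Z) | Z = 4] = (8/11) / (2/11) = 4.

4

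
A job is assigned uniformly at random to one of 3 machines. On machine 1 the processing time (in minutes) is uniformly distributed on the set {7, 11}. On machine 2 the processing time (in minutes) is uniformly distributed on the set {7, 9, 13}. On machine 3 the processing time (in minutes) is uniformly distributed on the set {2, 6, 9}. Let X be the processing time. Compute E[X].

E[X | machine 1] = (7+11)/2 = 9.
E[X | machine 2] = (7+9+13)/3 = 29/3.
E[X | machine 3] = (2+6+9)/3 = 17/3.
E[X] = (1/3)·(9) + (1/3)·(29/3) + (1/3)·(17/3) = 73/9.

73/9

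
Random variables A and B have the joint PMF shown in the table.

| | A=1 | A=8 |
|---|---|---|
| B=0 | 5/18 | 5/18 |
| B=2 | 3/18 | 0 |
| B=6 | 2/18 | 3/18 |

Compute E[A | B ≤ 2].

P(B ≤ 2) = 13/18.
Summing A·P(A=x,B=y) over the conditioning event gives 8/3.
E[A | B ≤ 2] = (8/3) / (13/18) = 48/13.

48/13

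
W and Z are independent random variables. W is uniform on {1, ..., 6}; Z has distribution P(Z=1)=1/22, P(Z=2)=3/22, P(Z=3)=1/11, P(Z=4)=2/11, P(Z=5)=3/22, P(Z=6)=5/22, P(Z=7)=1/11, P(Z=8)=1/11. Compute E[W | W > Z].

83/17

P(W > Z) = 17/66.
Summing W·P(x,y) over outcomes with W > Z gives 83/66.
E[W | W > Z] = (83/66) / (17/66) = 83/17.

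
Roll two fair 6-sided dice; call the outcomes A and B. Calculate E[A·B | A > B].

35/3

P(A > B) = 5/12.
Summing AB·P(x,y) over outcomes with A > B gives 175/36.
E[A·B | A > B] = (175/36) / (5/12) = 35/3.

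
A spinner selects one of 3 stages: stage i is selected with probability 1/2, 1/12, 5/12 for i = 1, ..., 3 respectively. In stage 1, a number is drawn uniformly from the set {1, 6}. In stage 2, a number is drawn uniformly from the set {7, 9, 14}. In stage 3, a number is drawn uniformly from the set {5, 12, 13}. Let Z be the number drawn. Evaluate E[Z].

27/4

E[Z | stage 1] = (1+6)/2 = 7/2.
E[Z | stage 2] = (7+9+14)/3 = 10.
E[Z | stage 3] = (5+12+13)/3 = 10.
E[Z] = (1/2)·(7/2) + (1/12)·(10) + (5/12)·(10) = 27/4.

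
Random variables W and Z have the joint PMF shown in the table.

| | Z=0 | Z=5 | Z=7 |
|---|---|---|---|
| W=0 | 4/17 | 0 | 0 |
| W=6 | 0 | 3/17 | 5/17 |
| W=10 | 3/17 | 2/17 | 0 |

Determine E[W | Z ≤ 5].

17/3

P(Z ≤ 5) = 12/17.
Σ W·P over the event = 0·(4/17) + 6·(3/17) + 10·(3/17) + 10·(2/17) = 4.
E[W | Z ≤ 5] = (4) / (12/17) = 17/3.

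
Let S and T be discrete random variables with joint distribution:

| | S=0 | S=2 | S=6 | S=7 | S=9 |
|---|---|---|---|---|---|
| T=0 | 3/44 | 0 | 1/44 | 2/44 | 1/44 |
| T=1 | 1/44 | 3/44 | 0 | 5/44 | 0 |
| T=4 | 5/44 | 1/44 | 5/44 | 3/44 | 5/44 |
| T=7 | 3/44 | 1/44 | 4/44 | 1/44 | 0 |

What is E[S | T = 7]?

P(T = 7) = 9/44.
Σ S·P over the event = 0·(3/44) + 2·(1/44) + 6·(4/44) + 7·(1/44) = 3/4.
E[S | T = 7] = (3/4) / (9/44) = 11/3.

11/3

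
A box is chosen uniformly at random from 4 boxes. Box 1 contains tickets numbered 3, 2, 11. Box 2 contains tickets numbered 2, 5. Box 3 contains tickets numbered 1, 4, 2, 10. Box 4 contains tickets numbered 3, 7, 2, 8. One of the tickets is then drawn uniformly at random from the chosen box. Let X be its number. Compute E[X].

E[X | box 1] = (3+2+11)/3 = 16/3.
E[X | box 2] = (2+5)/2 = 7/2.
E[X | box 3] = (1+4+2+10)/4 = 17/4.
E[X | box 4] = (3+7+2+8)/4 = 5.
E[X] = (1/4)·(16/3) + (1/4)·(7/2) + (1/4)·(17/4) + (1/4)·(5) = 217/48.

217/48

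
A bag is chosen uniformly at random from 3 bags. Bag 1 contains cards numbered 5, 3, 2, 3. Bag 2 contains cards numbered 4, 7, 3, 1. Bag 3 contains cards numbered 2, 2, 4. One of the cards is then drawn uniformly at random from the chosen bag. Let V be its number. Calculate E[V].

E[V | bag 1] = (5+3+2+3)/4 = 13/4.
E[V | bag 2] = (4+7+3+1)/4 = 15/4.
E[V | bag 3] = (2+2+4)/3 = 8/3.
E[V] = (1/3)·(13/4) + (1/3)·(15/4) + (1/3)·(8/3) = 29/9.

29/9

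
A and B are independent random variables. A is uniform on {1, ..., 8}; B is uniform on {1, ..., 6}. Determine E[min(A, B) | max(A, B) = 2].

Outcomes with max(A, B) = 2: (1,2), (2,1), (2,2), each with probability 1/48.
E[min(A, B) | max(A, B) = 2] = (1 + 1 + 2) / 3 = 4/3.

4/3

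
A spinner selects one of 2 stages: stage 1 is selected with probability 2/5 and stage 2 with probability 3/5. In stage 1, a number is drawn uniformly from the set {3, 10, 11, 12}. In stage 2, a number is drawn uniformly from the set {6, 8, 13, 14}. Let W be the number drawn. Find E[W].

39/4

E[W | stage 1] = (3+10+11+12)/4 = 9.
E[W | stage 2] = (6+8+13+14)/4 = 41/4.
E[W] = (2/5)·(9) + (3/5)·(41/4) = 39/4.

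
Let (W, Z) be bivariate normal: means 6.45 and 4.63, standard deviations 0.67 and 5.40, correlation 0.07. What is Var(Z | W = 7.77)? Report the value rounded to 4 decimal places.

The conditional variance in a bivariate normal is σ_Z²(1 − ρ²), independent of x.
Var(Z | W=7.77) = (5.40)²·(1 − (0.07)²) = 29.16·0.9951 = 29.0171.

29.0171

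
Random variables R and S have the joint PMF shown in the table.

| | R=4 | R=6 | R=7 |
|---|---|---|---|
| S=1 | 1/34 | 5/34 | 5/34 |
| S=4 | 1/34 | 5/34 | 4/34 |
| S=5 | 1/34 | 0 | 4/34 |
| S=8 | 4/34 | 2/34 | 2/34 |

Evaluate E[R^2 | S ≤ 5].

1045/26

P(S ≤ 5) = 13/17.
Summing R^2·P(R=x,S=y) over the conditioning event gives 1045/34.
E[R^2 | S ≤ 5] = (1045/34) / (13/17) = 1045/26.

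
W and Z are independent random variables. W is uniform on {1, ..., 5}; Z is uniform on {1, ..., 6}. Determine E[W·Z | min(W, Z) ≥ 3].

18

P(min(W, Z) ≥ 3) = 2/5.
Summing WZ·P(x,y) over outcomes with min(W, Z) ≥ 3 gives 36/5.
E[W·Z | min(W, Z) ≥ 3] = (36/5) / (2/5) = 18.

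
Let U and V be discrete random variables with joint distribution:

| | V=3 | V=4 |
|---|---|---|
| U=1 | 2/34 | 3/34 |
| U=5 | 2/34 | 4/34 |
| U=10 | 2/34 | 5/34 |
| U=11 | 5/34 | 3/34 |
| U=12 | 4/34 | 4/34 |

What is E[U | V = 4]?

P(V = 4) = 19/34.
Σ U·P over the event = 1·(3/34) + 5·(4/34) + 10·(5/34) + 11·(3/34) + 12·(4/34) = 77/17.
E[U | V = 4] = (77/17) / (19/34) = 154/19.

154/19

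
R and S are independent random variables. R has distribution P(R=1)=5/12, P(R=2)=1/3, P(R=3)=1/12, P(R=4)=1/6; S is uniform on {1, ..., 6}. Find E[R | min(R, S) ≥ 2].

P(min(R, S) ≥ 2) = 35/72.
Summing R·P(x,y) over outcomes with min(R, S) ≥ 2 gives 95/72.
E[R | min(R, S) ≥ 2] = (95/72) / (35/72) = 19/7.

19/7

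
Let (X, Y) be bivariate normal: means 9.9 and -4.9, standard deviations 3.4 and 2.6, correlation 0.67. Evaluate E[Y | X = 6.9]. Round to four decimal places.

-6.4371

The regression of Y on X has slope ρ·σ_Y/σ_X and passes through (μ_X, μ_Y).
E[Y | X=6.9] = -4.9 + (0.67)·(2.6/3.4)·(6.9 − (9.9)) = -4.9 + (0.51235)·(-3) = -6.4371.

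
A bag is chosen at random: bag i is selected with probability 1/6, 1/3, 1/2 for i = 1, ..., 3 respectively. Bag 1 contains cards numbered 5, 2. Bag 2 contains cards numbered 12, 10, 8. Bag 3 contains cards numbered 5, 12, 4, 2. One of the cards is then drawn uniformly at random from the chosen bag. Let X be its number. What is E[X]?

163/24

E[X | bag 1] = (5+2)/2 = 7/2.
E[X | bag 2] = (12+10+8)/3 = 10.
E[X | bag 3] = (5+12+4+2)/4 = 23/4.
By the law of total expectation,
E[X] = (1/6)·(7/2) + (1/3)·(10) + (1/2)·(23/4) = 163/24.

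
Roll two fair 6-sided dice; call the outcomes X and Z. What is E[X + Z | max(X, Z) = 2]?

10/3

P(max(X, Z) = 2) = 1/12.
Summing (X+Z)·P(x,y) over outcomes with max(X, Z) = 2 gives 5/18.
E[X + Z | max(X, Z) = 2] = (5/18) / (1/12) = 10/3.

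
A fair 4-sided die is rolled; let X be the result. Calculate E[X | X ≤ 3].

Given X ≤ 3, X is equally likely to be any of {1, 2, 3}.
E[X | X ≤ 3] = (1 + 2 + 3) / 3 = 2.

2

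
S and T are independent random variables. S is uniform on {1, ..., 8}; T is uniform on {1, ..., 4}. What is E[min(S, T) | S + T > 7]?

20/7

P(S + T > 7) = 7/16.
Summing min(S,T)·P(x,y) over outcomes with S + T > 7 gives 5/4.
E[min(S, T) | S + T > 7] = (5/4) / (7/16) = 20/7.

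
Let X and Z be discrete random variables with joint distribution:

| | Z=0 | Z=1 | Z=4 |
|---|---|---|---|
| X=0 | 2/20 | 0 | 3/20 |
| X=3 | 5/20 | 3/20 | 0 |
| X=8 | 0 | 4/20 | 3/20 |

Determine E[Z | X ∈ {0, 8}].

7/3

P(X ∈ {0, 8}) = 3/5.
Summing Z·P(X=x,Z=y) over the conditioning event gives 7/5.
E[Z | X ∈ {0, 8}] = (7/5) / (3/5) = 7/3.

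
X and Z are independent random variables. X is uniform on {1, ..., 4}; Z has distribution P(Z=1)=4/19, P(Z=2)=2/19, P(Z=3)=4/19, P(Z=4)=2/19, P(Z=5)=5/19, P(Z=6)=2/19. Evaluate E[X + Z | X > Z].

P(X > Z) = 5/19.
Summing (X+Z)·P(x,y) over outcomes with X > Z gives 49/38.
E[X + Z | X > Z] = (49/38) / (5/19) = 49/10.

49/10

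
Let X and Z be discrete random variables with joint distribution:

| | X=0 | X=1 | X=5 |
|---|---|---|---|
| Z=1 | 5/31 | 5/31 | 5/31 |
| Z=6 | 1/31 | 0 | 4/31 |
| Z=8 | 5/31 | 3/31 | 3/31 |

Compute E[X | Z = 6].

P(Z = 6) = 5/31.
Σ X·P over the event = 0·(1/31) + 5·(4/31) = 20/31.
E[X | Z = 6] = (20/31) / (5/31) = 4.

4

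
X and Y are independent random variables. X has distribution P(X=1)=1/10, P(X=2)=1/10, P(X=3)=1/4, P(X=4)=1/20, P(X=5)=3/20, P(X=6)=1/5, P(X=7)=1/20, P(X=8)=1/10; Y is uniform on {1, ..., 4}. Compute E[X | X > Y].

294/55

P(X > Y) = 11/16.
Summing X·P(x,y) over outcomes with X > Y gives 147/40.
E[X | X > Y] = (147/40) / (11/16) = 294/55.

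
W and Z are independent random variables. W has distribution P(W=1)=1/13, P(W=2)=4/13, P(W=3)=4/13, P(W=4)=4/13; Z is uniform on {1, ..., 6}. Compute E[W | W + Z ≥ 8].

10/3

P(W + Z ≥ 8) = 4/13.
Summing W·P(x,y) over outcomes with W + Z ≥ 8 gives 40/39.
E[W | W + Z ≥ 8] = (40/39) / (4/13) = 10/3.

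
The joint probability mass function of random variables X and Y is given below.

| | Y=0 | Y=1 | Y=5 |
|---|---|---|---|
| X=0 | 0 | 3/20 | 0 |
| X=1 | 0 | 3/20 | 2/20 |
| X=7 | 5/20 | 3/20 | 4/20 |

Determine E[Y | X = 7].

P(X = 7) = 3/5.
Σ Y·P over the event = 0·(5/20) + 1·(3/20) + 5·(4/20) = 23/20.
E[Y | X = 7] = (23/20) / (3/5) = 23/12.

23/12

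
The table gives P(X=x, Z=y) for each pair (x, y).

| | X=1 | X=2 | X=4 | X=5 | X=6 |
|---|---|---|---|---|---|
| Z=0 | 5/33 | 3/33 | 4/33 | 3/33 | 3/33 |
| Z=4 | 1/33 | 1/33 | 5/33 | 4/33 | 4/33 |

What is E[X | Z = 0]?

10/3

P(Z = 0) = 6/11.
Σ X·P over the event = 1·(5/33) + 2·(3/33) + 4·(4/33) + 5·(3/33) + 6·(3/33) = 20/11.
E[X | Z = 0] = (20/11) / (6/11) = 10/3.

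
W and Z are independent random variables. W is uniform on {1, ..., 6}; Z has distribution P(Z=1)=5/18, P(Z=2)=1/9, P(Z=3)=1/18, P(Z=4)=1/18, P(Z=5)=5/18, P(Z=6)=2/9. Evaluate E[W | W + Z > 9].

121/23

P(W + Z > 9) = 23/108.
Summing W·P(x,y) over outcomes with W + Z > 9 gives 121/108.
E[W | W + Z > 9] = (121/108) / (23/108) = 121/23.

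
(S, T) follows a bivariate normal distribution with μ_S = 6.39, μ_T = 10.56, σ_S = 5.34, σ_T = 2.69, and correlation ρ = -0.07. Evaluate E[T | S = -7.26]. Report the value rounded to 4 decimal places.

11.0413

For a bivariate normal, E[T | S=x] = μ_T + ρ·(σ_T/σ_S)·(x − μ_S).
E[T | S=-7.26] = 10.56 + (-0.07)·(2.69/5.34)·(-7.26 − (6.39)) = 10.56 + (-0.035262)·(-13.65) = 11.0413.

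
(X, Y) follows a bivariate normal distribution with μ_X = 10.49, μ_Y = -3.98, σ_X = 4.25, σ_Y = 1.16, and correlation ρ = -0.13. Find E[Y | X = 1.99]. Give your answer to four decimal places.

-3.6784

E[Y | X=x] = μ_Y + ρ(σ_Y/σ_X)(x − μ_X) for jointly normal variables.
E[Y | X=1.99] = -3.98 + (-0.13)·(1.16/4.25)·(1.99 − (10.49)) = -3.98 + (-0.035482)·(-8.5) = -3.6784.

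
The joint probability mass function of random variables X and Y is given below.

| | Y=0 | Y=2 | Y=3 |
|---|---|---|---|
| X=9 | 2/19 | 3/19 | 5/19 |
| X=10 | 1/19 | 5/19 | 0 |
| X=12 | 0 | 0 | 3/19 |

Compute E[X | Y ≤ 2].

105/11

P(Y ≤ 2) = 11/19.
Summing X·P(X=x,Y=y) over the conditioning event gives 105/19.
E[X | Y ≤ 2] = (105/19) / (11/19) = 105/11.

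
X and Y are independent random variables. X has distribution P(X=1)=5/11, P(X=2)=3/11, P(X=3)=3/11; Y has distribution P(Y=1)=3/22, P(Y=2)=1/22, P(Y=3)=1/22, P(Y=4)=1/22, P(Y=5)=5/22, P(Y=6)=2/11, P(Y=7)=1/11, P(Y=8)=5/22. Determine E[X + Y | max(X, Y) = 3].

P(max(X, Y) = 3) = 23/242.
Summing (X+Y)·P(x,y) over outcomes with max(X, Y) = 3 gives 52/121.
E[X + Y | max(X, Y) = 3] = (52/121) / (23/242) = 104/23.

104/23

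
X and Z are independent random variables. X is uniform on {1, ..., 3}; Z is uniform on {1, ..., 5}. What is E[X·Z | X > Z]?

11/3

Outcomes with X > Z: (2,1), (3,1), (3,2), each with probability 1/15.
E[X·Z | X > Z] = (2 + 3 + 6) / 3 = 11/3.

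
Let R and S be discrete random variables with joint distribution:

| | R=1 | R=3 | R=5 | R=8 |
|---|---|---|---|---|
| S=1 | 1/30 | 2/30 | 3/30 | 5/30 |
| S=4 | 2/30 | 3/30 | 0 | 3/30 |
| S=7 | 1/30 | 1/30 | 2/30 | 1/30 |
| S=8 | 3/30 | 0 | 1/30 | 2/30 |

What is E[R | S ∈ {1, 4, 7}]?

P(S ∈ {1, 4, 7}) = 4/5.
Summing R·P(R=x,S=y) over the conditioning event gives 119/30.
E[R | S ∈ {1, 4, 7}] = (119/30) / (4/5) = 119/24.

119/24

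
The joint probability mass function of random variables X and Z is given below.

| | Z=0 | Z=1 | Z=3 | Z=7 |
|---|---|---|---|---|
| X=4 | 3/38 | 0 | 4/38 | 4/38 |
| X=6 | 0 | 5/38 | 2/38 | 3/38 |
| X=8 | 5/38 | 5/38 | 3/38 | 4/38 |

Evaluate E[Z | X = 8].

P(X = 8) = 17/38.
Summing Z·P(X=x,Z=y) over the conditioning event gives 21/19.
E[Z | X = 8] = (21/19) / (17/38) = 42/17.

42/17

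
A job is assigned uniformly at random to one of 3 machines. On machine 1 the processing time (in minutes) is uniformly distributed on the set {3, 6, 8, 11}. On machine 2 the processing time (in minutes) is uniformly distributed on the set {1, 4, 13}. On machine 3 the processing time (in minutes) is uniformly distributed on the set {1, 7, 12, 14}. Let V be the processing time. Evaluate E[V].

E[V | machine 1] = (3+6+8+11)/4 = 7.
E[V | machine 2] = (1+4+13)/3 = 6.
E[V | machine 3] = (1+7+12+14)/4 = 17/2.
E[V] = (1/3)·(7) + (1/3)·(6) + (1/3)·(17/2) = 43/6.

43/6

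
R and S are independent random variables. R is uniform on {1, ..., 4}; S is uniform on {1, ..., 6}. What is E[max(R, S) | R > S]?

P(R > S) = 1/4.
Summing max(R,S)·P(x,y) over outcomes with R > S gives 5/6.
E[max(R, S) | R > S] = (5/6) / (1/4) = 10/3.

10/3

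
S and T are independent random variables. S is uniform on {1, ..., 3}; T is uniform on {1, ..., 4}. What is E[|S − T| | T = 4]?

2

Outcomes with T = 4: (1,4), (2,4), (3,4), each with probability 1/12.
E[|S − T| | T = 4] = (3 + 2 + 1) / 3 = 2.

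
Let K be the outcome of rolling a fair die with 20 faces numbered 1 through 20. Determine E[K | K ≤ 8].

Given K ≤ 8, K is equally likely to be any of {1, 2, 3, 4, 5, 6, 7, 8}.
E[K | K ≤ 8] = (1 + 2 + 3 + 4 + 5 + 6 + 7 + 8) / 8 = 9/2.

9/2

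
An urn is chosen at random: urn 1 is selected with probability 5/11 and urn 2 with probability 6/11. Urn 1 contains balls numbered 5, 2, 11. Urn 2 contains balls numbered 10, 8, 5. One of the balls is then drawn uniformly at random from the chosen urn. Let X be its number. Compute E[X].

E[X | urn 1] = (5+2+11)/3 = 6.
E[X | urn 2] = (10+8+5)/3 = 23/3.
By the law of total expectation,
E[X] = (5/11)·(6) + (6/11)·(23/3) = 76/11.

76/11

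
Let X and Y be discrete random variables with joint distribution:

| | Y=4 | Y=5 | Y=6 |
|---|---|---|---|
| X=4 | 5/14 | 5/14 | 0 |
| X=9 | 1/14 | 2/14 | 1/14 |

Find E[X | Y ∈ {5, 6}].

P(Y ∈ {5, 6}) = 4/7.
Σ X·P over the event = 4·(5/14) + 9·(2/14) + 9·(1/14) = 47/14.
E[X | Y ∈ {5, 6}] = (47/14) / (4/7) = 47/8.

47/8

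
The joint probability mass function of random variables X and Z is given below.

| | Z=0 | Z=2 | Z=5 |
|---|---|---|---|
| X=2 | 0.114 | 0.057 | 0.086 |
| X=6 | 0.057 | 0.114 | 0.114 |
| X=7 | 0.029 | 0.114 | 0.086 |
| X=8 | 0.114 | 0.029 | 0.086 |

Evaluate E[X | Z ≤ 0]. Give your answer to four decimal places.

5.3662

P(Z ≤ 0) = 0.314.
Σ X·P over the event = 2·(0.114) + 6·(0.057) + 7·(0.029) + 8·(0.114) = 1.685.
E[X | Z ≤ 0] = (1.685) / (0.314) = 5.3662.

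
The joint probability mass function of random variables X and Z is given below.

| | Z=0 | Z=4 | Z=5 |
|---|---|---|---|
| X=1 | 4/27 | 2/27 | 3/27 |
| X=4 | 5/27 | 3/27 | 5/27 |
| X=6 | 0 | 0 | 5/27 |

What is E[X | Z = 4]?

P(Z = 4) = 5/27.
Summing X·P(X=x,Z=y) over the conditioning event gives 14/27.
E[X | Z = 4] = (14/27) / (5/27) = 14/5.

14/5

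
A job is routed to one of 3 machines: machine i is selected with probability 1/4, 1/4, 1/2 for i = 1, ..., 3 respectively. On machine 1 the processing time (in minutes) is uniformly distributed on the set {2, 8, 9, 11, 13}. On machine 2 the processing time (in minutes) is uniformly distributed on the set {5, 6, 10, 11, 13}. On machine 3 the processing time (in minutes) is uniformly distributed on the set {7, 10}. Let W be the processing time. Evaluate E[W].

E[W | machine 1] = (2+8+9+11+13)/5 = 43/5.
E[W | machine 2] = (5+6+10+11+13)/5 = 9.
E[W | machine 3] = (7+10)/2 = 17/2.
By the law of total expectation,
E[W] = (1/4)·(43/5) + (1/4)·(9) + (1/2)·(17/2) = 173/20.

173/20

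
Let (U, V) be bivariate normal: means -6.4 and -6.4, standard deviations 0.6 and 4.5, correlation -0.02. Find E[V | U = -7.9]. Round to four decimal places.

-6.1750

The regression of V on U has slope ρ·σ_V/σ_U and passes through (μ_U, μ_V).
E[V | U=-7.9] = -6.4 + (-0.02)·(4.5/0.6)·(-7.9 − (-6.4)) = -6.4 + (-0.15)·(-1.5) = -6.1750.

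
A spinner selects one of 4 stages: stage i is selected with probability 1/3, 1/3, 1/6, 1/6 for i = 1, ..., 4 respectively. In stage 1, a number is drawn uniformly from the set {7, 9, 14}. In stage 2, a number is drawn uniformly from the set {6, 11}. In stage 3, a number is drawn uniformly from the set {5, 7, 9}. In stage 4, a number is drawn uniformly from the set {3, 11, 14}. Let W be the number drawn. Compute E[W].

80/9

E[W | stage 1] = (7+9+14)/3 = 10.
E[W | stage 2] = (6+11)/2 = 17/2.
E[W | stage 3] = (5+7+9)/3 = 7.
E[W | stage 4] = (3+11+14)/3 = 28/3.
By the law of total expectation,
E[W] = (1/3)·(10) + (1/3)·(17/2) + (1/6)·(7) + (1/6)·(28/3) = 80/9.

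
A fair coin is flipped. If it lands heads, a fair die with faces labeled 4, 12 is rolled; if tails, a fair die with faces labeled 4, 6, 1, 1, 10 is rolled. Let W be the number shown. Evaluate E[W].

31/5

E[W | heads] = (4+12)/2 = 8.
E[W | tails] = (4+6+1+1+10)/5 = 22/5.
E[W] = (1/2)·(8) + (1/2)·(22/5) = 31/5.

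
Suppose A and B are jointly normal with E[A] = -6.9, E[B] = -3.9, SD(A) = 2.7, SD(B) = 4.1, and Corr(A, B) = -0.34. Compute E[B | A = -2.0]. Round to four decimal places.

-6.4299

E[B | A=x] = μ_B + ρ(σ_B/σ_A)(x − μ_A) for jointly normal variables.
E[B | A=-2.0] = -3.9 + (-0.34)·(4.1/2.7)·(-2.0 − (-6.9)) = -3.9 + (-0.5163)·(4.9) = -6.4299.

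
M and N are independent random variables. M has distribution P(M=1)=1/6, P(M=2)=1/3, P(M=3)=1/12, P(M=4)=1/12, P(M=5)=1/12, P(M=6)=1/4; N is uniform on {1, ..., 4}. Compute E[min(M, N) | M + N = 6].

2

P(M + N = 6) = 7/48.
Summing min(M,N)·P(x,y) over outcomes with M + N = 6 gives 7/24.
E[min(M, N) | M + N = 6] = (7/24) / (7/48) = 2.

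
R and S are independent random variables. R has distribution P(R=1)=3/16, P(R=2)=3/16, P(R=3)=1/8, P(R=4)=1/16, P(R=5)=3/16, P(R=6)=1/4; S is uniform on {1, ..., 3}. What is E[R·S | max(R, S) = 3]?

21/4

P(max(R, S) = 3) = 1/4.
Summing RS·P(x,y) over outcomes with max(R, S) = 3 gives 21/16.
E[R·S | max(R, S) = 3] = (21/16) / (1/4) = 21/4.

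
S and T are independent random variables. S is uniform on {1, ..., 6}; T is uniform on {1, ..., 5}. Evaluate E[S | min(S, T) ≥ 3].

9/2

P(min(S, T) ≥ 3) = 2/5.
Summing S·P(x,y) over outcomes with min(S, T) ≥ 3 gives 9/5.
E[S | min(S, T) ≥ 3] = (9/5) / (2/5) = 9/2.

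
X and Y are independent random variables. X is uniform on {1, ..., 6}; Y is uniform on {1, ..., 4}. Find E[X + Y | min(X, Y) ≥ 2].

7

P(min(X, Y) ≥ 2) = 5/8.
Summing (X+Y)·P(x,y) over outcomes with min(X, Y) ≥ 2 gives 35/8.
E[X + Y | min(X, Y) ≥ 2] = (35/8) / (5/8) = 7.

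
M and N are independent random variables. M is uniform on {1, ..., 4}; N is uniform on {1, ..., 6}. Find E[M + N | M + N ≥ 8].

26/3

P(M + N ≥ 8) = 1/4.
Summing (M+N)·P(x,y) over outcomes with M + N ≥ 8 gives 13/6.
E[M + N | M + N ≥ 8] = (13/6) / (1/4) = 26/3.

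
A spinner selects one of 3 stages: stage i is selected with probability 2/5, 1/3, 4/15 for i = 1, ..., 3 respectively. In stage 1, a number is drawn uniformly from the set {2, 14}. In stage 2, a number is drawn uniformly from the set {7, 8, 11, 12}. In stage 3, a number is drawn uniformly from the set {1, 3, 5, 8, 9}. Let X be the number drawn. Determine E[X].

E[X | stage 1] = (2+14)/2 = 8.
E[X | stage 2] = (7+8+11+12)/4 = 19/2.
E[X | stage 3] = (1+3+5+8+9)/5 = 26/5.
By the law of total expectation,
E[X] = (2/5)·(8) + (1/3)·(19/2) + (4/15)·(26/5) = 1163/150.

1163/150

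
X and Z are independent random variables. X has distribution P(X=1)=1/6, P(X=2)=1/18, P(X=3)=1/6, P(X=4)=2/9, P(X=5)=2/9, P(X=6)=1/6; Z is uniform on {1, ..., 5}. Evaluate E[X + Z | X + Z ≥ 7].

P(X + Z ≥ 7) = 5/9.
Summing (X+Z)·P(x,y) over outcomes with X + Z ≥ 7 gives 419/90.
E[X + Z | X + Z ≥ 7] = (419/90) / (5/9) = 419/50.

419/50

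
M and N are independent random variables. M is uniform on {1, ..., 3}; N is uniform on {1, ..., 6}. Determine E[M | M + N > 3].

32/15

P(M + N > 3) = 5/6.
Summing M·P(x,y) over outcomes with M + N > 3 gives 16/9.
E[M | M + N > 3] = (16/9) / (5/6) = 32/15.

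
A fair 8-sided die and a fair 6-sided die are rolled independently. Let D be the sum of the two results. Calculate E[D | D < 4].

P(D < 4) = 1/16.
Σ over the event: 2·1/48 + 3·1/24 = 1/6.
E[D | D < 4] = (1/6) / (1/16) = 8/3.

8/3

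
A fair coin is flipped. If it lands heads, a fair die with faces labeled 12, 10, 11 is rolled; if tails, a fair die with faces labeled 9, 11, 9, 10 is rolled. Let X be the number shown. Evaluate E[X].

E[X | heads] = (12+10+11)/3 = 11.
E[X | tails] = (9+11+9+10)/4 = 39/4.
By the law of total expectation,
E[X] = (1/2)·(11) + (1/2)·(39/4) = 83/8.

83/8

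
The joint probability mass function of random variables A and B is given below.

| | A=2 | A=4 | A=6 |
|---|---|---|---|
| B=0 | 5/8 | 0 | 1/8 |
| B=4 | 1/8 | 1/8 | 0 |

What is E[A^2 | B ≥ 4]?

10

P(B ≥ 4) = 1/4.
Σ A^2·P over the event = 4·(1/8) + 16·(1/8) = 5/2.
E[A^2 | B ≥ 4] = (5/2) / (1/4) = 10.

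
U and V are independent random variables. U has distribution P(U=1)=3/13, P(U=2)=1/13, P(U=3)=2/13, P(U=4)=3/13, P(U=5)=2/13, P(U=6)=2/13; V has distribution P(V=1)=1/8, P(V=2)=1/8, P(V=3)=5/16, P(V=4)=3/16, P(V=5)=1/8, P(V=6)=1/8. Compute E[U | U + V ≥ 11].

17/3

P(U + V ≥ 11) = 3/52.
Summing U·P(x,y) over outcomes with U + V ≥ 11 gives 17/52.
E[U | U + V ≥ 11] = (17/52) / (3/52) = 17/3.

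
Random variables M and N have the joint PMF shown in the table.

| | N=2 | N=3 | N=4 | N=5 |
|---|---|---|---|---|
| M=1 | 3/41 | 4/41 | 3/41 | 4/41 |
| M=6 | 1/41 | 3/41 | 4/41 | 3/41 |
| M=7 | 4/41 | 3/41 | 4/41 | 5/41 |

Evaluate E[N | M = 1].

P(M = 1) = 14/41.
Summing N·P(M=x,N=y) over the conditioning event gives 50/41.
E[N | M = 1] = (50/41) / (14/41) = 25/7.

25/7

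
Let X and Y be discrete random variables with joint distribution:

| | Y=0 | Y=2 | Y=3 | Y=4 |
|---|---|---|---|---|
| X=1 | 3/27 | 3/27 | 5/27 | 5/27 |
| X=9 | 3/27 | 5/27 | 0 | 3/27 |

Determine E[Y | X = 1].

P(X = 1) = 16/27.
Σ Y·P over the event = 0·(3/27) + 2·(3/27) + 3·(5/27) + 4·(5/27) = 41/27.
E[Y | X = 1] = (41/27) / (16/27) = 41/16.

41/16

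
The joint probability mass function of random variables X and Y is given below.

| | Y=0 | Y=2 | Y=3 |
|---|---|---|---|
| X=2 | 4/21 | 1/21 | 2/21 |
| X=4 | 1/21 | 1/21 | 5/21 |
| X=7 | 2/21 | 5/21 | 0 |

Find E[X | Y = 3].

24/7

P(Y = 3) = 1/3.
Σ X·P over the event = 2·(2/21) + 4·(5/21) = 8/7.
E[X | Y = 3] = (8/7) / (1/3) = 24/7.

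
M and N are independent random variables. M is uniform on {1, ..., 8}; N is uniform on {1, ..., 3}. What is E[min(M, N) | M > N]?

17/9

P(M > N) = 3/4.
Summing min(M,N)·P(x,y) over outcomes with M > N gives 17/12.
E[min(M, N) | M > N] = (17/12) / (3/4) = 17/9.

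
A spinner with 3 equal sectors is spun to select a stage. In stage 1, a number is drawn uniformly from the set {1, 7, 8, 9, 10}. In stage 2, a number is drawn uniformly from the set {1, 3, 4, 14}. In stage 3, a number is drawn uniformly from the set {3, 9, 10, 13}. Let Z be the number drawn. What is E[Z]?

85/12

E[Z | stage 1] = (1+7+8+9+10)/5 = 7.
E[Z | stage 2] = (1+3+4+14)/4 = 11/2.
E[Z | stage 3] = (3+9+10+13)/4 = 35/4.
E[Z] = (1/3)·(7) + (1/3)·(11/2) + (1/3)·(35/4) = 85/12.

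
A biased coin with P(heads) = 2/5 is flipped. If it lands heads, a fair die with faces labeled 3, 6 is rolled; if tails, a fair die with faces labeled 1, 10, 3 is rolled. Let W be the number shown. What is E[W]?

23/5

E[W | heads] = (3+6)/2 = 9/2.
E[W | tails] = (1+10+3)/3 = 14/3.
By the law of total expectation,
E[W] = (2/5)·(9/2) + (3/5)·(14/3) = 23/5.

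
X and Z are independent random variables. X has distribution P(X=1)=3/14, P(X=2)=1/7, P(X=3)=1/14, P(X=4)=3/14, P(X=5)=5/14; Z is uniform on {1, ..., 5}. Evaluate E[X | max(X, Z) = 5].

147/34

P(max(X, Z) = 5) = 17/35.
Summing X·P(x,y) over outcomes with max(X, Z) = 5 gives 21/10.
E[X | max(X, Z) = 5] = (21/10) / (17/35) = 147/34.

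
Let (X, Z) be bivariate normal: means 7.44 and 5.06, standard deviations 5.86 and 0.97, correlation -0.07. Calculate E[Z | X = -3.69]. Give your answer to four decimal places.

E[Z | X=x] = μ_Z + ρ(σ_Z/σ_X)(x − μ_X) for jointly normal variables.
E[Z | X=-3.69] = 5.06 + (-0.07)·(0.97/5.86)·(-3.69 − (7.44)) = 5.06 + (-0.011587)·(-11.13) = 5.1890.

5.1890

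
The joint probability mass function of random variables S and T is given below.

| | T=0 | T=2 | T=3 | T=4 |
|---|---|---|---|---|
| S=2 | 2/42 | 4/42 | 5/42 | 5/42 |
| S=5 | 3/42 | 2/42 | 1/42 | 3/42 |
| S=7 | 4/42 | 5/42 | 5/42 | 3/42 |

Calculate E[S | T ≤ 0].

P(T ≤ 0) = 3/14.
Σ S·P over the event = 2·(2/42) + 5·(3/42) + 7·(4/42) = 47/42.
E[S | T ≤ 0] = (47/42) / (3/14) = 47/9.

47/9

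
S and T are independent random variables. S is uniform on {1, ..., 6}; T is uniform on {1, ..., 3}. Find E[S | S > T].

P(S > T) = 2/3.
Summing S·P(x,y) over outcomes with S > T gives 53/18.
E[S | S > T] = (53/18) / (2/3) = 53/12.

53/12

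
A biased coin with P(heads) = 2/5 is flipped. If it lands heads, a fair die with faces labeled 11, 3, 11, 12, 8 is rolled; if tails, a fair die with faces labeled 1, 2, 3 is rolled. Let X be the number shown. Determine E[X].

24/5

E[X | heads] = (11+3+11+12+8)/5 = 9.
E[X | tails] = (1+2+3)/3 = 2.
By the law of total expectation,
E[X] = (2/5)·(9) + (3/5)·(2) = 24/5.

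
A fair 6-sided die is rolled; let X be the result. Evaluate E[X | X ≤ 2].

3/2

Given X ≤ 2, X is equally likely to be any of {1, 2}.
E[X | X ≤ 2] = (1 + 2) / 2 = 3/2.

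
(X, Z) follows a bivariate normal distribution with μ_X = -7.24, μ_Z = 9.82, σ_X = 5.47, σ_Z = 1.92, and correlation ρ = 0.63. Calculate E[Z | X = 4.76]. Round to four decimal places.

12.4736

The regression of Z on X has slope ρ·σ_Z/σ_X and passes through (μ_X, μ_Z).
E[Z | X=4.76] = 9.82 + (0.63)·(1.92/5.47)·(4.76 − (-7.24)) = 9.82 + (0.22113)·(12) = 12.4736.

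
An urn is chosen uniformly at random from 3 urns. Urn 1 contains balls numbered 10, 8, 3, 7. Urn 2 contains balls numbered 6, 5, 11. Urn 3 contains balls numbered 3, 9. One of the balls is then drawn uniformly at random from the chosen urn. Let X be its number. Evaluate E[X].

61/9

E[X | urn 1] = (10+8+3+7)/4 = 7.
E[X | urn 2] = (6+5+11)/3 = 22/3.
E[X | urn 3] = (3+9)/2 = 6.
By the law of total expectation,
E[X] = (1/3)·(7) + (1/3)·(22/3) + (1/3)·(6) = 61/9.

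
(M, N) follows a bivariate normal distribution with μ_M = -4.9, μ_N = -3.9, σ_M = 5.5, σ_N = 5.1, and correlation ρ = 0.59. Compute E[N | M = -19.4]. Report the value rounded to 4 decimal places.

-11.8328

E[N | M=x] = μ_N + ρ(σ_N/σ_M)(x − μ_M) for jointly normal variables.
E[N | M=-19.4] = -3.9 + (0.59)·(5.1/5.5)·(-19.4 − (-4.9)) = -3.9 + (0.54709)·(-14.5) = -11.8328.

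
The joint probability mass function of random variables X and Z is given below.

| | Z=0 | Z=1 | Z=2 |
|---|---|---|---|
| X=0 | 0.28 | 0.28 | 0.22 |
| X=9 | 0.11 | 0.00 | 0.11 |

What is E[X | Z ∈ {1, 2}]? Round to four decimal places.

P(Z ∈ {1, 2}) = 0.61.
Σ X·P over the event = 0·(0.28) + 0·(0.22) + 9·(0.11) = 0.99.
E[X | Z ∈ {1, 2}] = (0.99) / (0.61) = 1.6230.

1.6230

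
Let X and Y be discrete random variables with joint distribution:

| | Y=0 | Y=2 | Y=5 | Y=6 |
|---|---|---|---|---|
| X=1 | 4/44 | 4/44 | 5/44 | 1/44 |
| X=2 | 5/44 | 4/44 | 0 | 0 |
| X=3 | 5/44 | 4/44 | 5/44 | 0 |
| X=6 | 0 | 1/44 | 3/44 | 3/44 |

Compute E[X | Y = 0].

P(Y = 0) = 7/22.
Summing X·P(X=x,Y=y) over the conditioning event gives 29/44.
E[X | Y = 0] = (29/44) / (7/22) = 29/14.

29/14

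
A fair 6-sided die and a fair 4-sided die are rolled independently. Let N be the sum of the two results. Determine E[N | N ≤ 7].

P(N ≤ 7) = 3/4.
Σ over the event: 2·1/24 + 3·1/12 + 4·1/8 + 5·1/6 + 6·1/6 + 7·1/6 = 23/6.
E[N | N ≤ 7] = (23/6) / (3/4) = 46/9.

46/9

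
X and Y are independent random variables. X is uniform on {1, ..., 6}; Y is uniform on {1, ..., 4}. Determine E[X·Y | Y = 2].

P(Y = 2) = 1/4.
Summing XY·P(x,y) over outcomes with Y = 2 gives 7/4.
E[X·Y | Y = 2] = (7/4) / (1/4) = 7.

7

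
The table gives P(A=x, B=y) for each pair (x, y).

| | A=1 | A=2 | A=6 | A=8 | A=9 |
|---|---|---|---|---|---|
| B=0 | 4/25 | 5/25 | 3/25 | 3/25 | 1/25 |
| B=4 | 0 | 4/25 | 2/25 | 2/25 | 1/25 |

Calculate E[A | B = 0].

P(B = 0) = 16/25.
Σ A·P over the event = 1·(4/25) + 2·(5/25) + 6·(3/25) + 8·(3/25) + 9·(1/25) = 13/5.
E[A | B = 0] = (13/5) / (16/25) = 65/16.

65/16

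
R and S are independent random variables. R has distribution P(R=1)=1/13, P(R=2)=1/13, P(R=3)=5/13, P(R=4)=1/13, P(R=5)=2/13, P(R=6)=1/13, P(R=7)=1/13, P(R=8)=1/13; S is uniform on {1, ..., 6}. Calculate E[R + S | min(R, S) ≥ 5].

117/10

P(min(R, S) ≥ 5) = 5/39.
Summing (R+S)·P(x,y) over outcomes with min(R, S) ≥ 5 gives 3/2.
E[R + S | min(R, S) ≥ 5] = (3/2) / (5/39) = 117/10.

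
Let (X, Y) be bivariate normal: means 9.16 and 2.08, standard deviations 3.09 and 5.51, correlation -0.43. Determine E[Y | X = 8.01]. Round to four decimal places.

E[Y | X=x] = μ_Y + ρ(σ_Y/σ_X)(x − μ_X) for jointly normal variables.
E[Y | X=8.01] = 2.08 + (-0.43)·(5.51/3.09)·(8.01 − (9.16)) = 2.08 + (-0.76676)·(-1.15) = 2.9618.

2.9618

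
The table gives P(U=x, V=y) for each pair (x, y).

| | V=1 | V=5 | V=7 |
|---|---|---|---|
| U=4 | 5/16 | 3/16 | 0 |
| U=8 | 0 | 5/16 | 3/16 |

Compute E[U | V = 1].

4

P(V = 1) = 5/16.
Σ U·P over the event = 4·(5/16) = 5/4.
E[U | V = 1] = (5/4) / (5/16) = 4.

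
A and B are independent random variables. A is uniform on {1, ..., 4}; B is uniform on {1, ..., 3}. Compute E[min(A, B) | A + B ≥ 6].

8/3

Outcomes with A + B ≥ 6: (3,3), (4,2), (4,3), each with probability 1/12.
E[min(A, B) | A + B ≥ 6] = (3 + 2 + 3) / 3 = 8/3.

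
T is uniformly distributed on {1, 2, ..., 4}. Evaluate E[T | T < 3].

Given T < 3, T is equally likely to be any of {1, 2}.
E[T | T < 3] = (1 + 2) / 2 = 3/2.

3/2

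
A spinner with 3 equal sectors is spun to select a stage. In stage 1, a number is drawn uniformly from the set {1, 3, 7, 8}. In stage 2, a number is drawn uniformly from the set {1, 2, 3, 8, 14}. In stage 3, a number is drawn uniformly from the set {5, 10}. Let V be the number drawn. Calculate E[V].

E[V | stage 1] = (1+3+7+8)/4 = 19/4.
E[V | stage 2] = (1+2+3+8+14)/5 = 28/5.
E[V | stage 3] = (5+10)/2 = 15/2.
By the law of total expectation,
E[V] = (1/3)·(19/4) + (1/3)·(28/5) + (1/3)·(15/2) = 119/20.

119/20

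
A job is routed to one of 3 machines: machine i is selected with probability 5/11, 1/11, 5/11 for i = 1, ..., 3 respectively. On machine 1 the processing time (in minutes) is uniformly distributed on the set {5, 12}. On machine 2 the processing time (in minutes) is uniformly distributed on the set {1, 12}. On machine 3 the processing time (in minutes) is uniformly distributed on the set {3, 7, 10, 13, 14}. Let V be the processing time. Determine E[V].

E[V | machine 1] = (5+12)/2 = 17/2.
E[V | machine 2] = (1+12)/2 = 13/2.
E[V | machine 3] = (3+7+10+13+14)/5 = 47/5.
By the law of total expectation,
E[V] = (5/11)·(17/2) + (1/11)·(13/2) + (5/11)·(47/5) = 96/11.

96/11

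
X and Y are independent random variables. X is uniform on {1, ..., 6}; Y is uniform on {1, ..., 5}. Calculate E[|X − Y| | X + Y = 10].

Outcomes with X + Y = 10: (5,5), (6,4), each with probability 1/30.
E[|X − Y| | X + Y = 10] = (0 + 2) / 2 = 1.

1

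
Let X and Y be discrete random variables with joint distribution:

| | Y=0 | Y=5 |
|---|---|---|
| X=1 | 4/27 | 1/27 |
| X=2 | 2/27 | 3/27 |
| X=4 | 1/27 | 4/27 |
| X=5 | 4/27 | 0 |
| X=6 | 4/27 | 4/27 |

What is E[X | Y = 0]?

56/15

P(Y = 0) = 5/9.
Summing X·P(X=x,Y=y) over the conditioning event gives 56/27.
E[X | Y = 0] = (56/27) / (5/9) = 56/15.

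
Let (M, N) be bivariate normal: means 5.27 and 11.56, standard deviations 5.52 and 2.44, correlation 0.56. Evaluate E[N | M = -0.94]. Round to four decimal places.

10.0228

The regression of N on M has slope ρ·σ_N/σ_M and passes through (μ_M, μ_N).
E[N | M=-0.94] = 11.56 + (0.56)·(2.44/5.52)·(-0.94 − (5.27)) = 11.56 + (0.24754)·(-6.21) = 10.0228.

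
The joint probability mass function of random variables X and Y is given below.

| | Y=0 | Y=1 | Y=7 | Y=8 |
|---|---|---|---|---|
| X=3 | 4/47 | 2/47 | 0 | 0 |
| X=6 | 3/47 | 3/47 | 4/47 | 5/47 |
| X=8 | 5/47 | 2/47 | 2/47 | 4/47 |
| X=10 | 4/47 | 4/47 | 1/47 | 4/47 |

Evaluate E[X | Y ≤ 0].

P(Y ≤ 0) = 16/47.
Σ X·P over the event = 3·(4/47) + 6·(3/47) + 8·(5/47) + 10·(4/47) = 110/47.
E[X | Y ≤ 0] = (110/47) / (16/47) = 55/8.

55/8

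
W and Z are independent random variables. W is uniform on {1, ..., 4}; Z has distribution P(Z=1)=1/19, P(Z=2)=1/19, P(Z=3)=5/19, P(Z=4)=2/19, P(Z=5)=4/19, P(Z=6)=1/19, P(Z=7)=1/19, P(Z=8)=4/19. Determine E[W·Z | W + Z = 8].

111/8

P(W + Z = 8) = 2/19.
Summing WZ·P(x,y) over outcomes with W + Z = 8 gives 111/76.
E[W·Z | W + Z = 8] = (111/76) / (2/19) = 111/8.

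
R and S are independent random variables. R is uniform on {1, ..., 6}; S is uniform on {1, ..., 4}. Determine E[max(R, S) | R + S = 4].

Outcomes with R + S = 4: (1,3), (2,2), (3,1), each with probability 1/24.
E[max(R, S) | R + S = 4] = (3 + 2 + 3) / 3 = 8/3.

8/3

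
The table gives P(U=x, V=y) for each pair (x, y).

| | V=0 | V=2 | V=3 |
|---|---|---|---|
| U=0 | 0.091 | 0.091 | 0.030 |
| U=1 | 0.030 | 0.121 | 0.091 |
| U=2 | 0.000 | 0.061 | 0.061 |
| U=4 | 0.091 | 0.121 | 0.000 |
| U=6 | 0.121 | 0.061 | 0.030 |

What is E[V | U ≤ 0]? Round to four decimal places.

P(U ≤ 0) = 0.212.
Σ V·P over the event = 0·(0.091) + 2·(0.091) + 3·(0.030) = 0.272.
E[V | U ≤ 0] = (0.272) / (0.212) = 1.2830.

1.2830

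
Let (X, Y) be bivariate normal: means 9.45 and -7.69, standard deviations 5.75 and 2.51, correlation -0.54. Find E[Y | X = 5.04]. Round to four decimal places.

-6.6505

The regression of Y on X has slope ρ·σ_Y/σ_X and passes through (μ_X, μ_Y).
E[Y | X=5.04] = -7.69 + (-0.54)·(2.51/5.75)·(5.04 − (9.45)) = -7.69 + (-0.23572)·(-4.41) = -6.6505.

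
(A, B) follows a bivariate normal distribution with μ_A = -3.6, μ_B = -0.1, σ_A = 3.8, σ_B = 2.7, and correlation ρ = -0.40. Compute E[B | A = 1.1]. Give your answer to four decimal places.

-1.4358

E[B | A=x] = μ_B + ρ(σ_B/σ_A)(x − μ_A) for jointly normal variables.
E[B | A=1.1] = -0.1 + (-0.40)·(2.7/3.8)·(1.1 − (-3.6)) = -0.1 + (-0.28421)·(4.7) = -1.4358.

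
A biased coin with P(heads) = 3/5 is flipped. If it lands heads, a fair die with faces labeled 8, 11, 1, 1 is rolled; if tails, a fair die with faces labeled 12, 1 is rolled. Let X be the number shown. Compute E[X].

23/4

E[X | heads] = (8+11+1+1)/4 = 21/4.
E[X | tails] = (12+1)/2 = 13/2.
By the law of total expectation,
E[X] = (3/5)·(21/4) + (2/5)·(13/2) = 23/4.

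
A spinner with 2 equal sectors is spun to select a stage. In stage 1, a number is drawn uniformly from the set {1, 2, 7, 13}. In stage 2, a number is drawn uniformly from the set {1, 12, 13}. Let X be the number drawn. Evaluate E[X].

E[X | stage 1] = (1+2+7+13)/4 = 23/4.
E[X | stage 2] = (1+12+13)/3 = 26/3.
E[X] = (1/2)·(23/4) + (1/2)·(26/3) = 173/24.

173/24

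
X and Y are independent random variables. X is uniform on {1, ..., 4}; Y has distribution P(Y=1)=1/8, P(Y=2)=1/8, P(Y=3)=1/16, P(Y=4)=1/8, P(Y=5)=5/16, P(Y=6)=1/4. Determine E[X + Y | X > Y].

P(X > Y) = 11/64.
Summing (X+Y)·P(x,y) over outcomes with X > Y gives 53/64.
E[X + Y | X > Y] = (53/64) / (11/64) = 53/11.

53/11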